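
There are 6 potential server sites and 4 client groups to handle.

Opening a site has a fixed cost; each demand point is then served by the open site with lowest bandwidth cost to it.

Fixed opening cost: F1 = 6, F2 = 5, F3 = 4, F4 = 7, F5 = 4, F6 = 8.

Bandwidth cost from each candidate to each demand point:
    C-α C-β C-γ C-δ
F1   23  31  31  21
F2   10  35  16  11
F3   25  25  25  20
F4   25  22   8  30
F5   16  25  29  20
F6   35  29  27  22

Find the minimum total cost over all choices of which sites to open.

Open {F2, F4}: assign each demand point to its cheapest open site.
  C-α→F2 10, C-β→F4 22, C-γ→F4 8, C-δ→F2 11
  bandwidth cost 51, fixed 12 → total 63.
Compare {F2, F3, F4}: bandwidth cost 51 + fixed 16 = 67.
Compare {F2, F4, F5}: bandwidth cost 51 + fixed 16 = 67.
Compare {F1, F2, F4}: bandwidth cost 51 + fixed 18 = 69.
All other subsets cost ≥ 67. Minimum total cost: 63.

63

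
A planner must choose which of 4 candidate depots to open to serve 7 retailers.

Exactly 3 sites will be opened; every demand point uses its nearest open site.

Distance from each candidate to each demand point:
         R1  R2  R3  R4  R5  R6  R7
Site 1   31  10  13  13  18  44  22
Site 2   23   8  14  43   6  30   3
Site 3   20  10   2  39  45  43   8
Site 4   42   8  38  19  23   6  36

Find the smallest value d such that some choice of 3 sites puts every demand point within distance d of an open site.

20

Open {Site 1, Site 3, Site 4}.
  Farthest demand point is R1 at distance 20 (to Site 3); all others are ≤ 20.
With {Site 2, Site 3, Site 4} the worst case is 20.
With {Site 1, Site 2, Site 4} the worst case is 23.
No size-3 selection achieves below 20.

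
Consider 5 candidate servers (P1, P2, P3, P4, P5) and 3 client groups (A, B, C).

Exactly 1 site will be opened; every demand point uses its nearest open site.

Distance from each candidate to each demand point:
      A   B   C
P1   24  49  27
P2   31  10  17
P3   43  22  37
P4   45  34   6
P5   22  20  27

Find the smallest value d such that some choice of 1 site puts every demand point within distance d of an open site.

27

Open {P5}.
  Farthest demand point is C at distance 27 (to P5); all others are ≤ 27.
With {P2} the worst case is 31.
With {P3} the worst case is 43.
No size-1 selection achieves below 27.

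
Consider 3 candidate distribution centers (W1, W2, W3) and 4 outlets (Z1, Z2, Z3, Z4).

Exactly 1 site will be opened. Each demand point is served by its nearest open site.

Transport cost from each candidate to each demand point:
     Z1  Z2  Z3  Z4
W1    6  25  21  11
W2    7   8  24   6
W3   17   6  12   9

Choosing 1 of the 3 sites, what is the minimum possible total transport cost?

Open {W3}.
  Z1→W3 17, Z2→W3 6, Z3→W3 12, Z4→W3 9  ⇒ total 44.
Compare {W2}: total 45.
Compare {W1}: total 63.

44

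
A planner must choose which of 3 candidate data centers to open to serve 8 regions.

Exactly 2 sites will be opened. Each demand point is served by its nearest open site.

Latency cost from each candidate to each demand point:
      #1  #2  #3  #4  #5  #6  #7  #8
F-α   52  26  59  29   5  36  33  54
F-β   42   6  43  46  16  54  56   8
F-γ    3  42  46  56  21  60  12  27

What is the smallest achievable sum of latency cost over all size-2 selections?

Open {F-α, F-γ}.
  #1→F-γ 3, #2→F-α 26, #3→F-γ 46, #4→F-α 29, #5→F-α 5, #6→F-α 36, #7→F-γ 12, #8→F-γ 27  ⇒ total 184.
Compare {F-β, F-γ}: total 188.
Compare {F-α, F-β}: total 202.

184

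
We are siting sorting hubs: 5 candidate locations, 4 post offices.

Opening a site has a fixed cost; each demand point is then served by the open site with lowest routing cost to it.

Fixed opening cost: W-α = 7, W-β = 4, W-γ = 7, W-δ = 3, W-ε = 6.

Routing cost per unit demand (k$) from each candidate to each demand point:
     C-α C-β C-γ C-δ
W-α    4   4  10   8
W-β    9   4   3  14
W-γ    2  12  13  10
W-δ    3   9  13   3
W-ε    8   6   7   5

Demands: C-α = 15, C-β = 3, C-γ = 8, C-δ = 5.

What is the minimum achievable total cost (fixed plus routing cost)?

Open {W-β, W-γ, W-δ}: assign each demand point to its cheapest open site.
  C-α→W-γ 15×2=30, C-β→W-β 3×4=12, C-γ→W-β 8×3=24, C-δ→W-δ 5×3=15
  routing cost 81, fixed 14 → total 95.
Compare {W-β, W-γ, W-δ, W-ε}: routing cost 81 + fixed 20 = 101.
Compare {W-α, W-β, W-γ, W-δ}: routing cost 81 + fixed 21 = 102.
Compare {W-β, W-δ}: routing cost 96 + fixed 7 = 103.
All other subsets cost ≥ 101. Minimum total cost: 95.

95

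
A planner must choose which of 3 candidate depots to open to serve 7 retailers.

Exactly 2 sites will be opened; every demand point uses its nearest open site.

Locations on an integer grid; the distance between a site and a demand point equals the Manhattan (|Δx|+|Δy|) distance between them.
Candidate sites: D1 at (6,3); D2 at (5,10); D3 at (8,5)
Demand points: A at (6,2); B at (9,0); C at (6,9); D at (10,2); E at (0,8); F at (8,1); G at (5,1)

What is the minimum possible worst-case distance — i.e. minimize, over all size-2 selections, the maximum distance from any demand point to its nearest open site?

7

Open {D1, D2}.
  Farthest demand point is E at distance 7 (to D2); all others are ≤ 7.
With {D2, D3} the worst case is 7.
With {D1, D3} the worst case is 11.
No size-2 selection achieves below 7.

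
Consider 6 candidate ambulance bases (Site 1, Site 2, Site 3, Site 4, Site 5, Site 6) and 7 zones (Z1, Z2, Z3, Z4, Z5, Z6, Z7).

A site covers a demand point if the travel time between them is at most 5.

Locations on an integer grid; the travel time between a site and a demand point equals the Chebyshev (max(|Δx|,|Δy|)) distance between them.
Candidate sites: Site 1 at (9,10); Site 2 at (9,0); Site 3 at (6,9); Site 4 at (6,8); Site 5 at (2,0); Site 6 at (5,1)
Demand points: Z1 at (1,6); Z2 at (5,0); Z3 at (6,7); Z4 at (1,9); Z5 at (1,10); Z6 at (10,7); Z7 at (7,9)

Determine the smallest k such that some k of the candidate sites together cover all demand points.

Coverage sets (demand points within 5 of each site):
  Site 1: {Z3, Z6, Z7}
  Site 2: {Z2}
  Site 3: {Z1, Z3, Z4, Z5, Z6, Z7}
  Site 4: {Z1, Z3, Z4, Z5, Z6, Z7}
  Site 5: {Z2}
  Site 6: {Z1, Z2}
No single site covers all 7 demand points.
But {Site 2, Site 3} covers everything, so the minimum is 2.

2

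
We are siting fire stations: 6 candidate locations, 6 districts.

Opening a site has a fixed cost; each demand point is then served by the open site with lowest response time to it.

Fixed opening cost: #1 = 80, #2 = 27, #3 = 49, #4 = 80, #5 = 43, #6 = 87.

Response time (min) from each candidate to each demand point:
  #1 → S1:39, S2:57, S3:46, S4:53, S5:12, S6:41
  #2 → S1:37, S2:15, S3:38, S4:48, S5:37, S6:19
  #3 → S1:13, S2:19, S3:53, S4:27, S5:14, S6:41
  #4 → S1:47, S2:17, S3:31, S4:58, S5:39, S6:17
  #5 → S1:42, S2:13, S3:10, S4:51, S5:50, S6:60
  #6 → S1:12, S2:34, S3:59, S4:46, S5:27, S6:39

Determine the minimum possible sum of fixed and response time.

Open {#2, #3}: assign each demand point to its cheapest open site.
  S1→#3 13, S2→#2 15, S3→#2 38, S4→#3 27, S5→#3 14, S6→#2 19
  response time 126, fixed 76 → total 202.
Compare {#3, #5}: response time 118 + fixed 92 = 210.
Compare {#2, #3, #5}: response time 96 + fixed 119 = 215.
Compare {#3}: response time 167 + fixed 49 = 216.
All other subsets cost ≥ 210. Minimum total cost: 202.

202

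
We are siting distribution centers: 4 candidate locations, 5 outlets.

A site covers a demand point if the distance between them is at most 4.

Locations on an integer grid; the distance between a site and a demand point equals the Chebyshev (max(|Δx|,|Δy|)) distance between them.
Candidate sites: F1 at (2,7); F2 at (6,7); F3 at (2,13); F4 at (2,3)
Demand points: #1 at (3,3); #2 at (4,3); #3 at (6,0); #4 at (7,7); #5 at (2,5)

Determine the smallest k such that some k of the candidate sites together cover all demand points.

2

Coverage sets (demand points within 4 of each site):
  F1: {#1, #2, #5}
  F2: {#1, #2, #4, #5}
  F3: {}
  F4: {#1, #2, #3, #5}
No single site covers all 5 demand points.
But {F2, F4} covers everything, so the minimum is 2.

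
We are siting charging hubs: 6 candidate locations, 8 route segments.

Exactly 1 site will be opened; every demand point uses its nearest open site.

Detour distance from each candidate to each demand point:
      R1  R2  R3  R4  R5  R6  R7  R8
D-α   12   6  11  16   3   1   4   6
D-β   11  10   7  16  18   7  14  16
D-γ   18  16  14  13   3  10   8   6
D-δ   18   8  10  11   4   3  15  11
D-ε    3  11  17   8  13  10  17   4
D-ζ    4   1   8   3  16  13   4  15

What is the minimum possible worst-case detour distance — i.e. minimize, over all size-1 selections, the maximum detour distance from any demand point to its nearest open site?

Open {D-α}.
  Farthest demand point is R4 at detour distance 16 (to D-α); all others are ≤ 16.
With {D-ζ} the worst case is 16.
With {D-ε} the worst case is 17.
No size-1 selection achieves below 16.

16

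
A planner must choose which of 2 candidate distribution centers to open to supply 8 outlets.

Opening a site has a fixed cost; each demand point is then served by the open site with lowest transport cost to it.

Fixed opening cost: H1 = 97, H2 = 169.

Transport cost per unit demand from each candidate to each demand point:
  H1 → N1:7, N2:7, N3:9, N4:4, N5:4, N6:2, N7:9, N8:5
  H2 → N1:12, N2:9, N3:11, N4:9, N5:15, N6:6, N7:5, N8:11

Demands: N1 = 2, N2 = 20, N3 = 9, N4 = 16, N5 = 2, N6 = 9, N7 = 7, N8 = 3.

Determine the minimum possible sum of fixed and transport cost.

500

Open {H1}: assign each demand point to its cheapest open site.
  N1→H1 2×7=14, N2→H1 20×7=140, N3→H1 9×9=81, N4→H1 16×4=64, N5→H1 2×4=8, N6→H1 9×2=18, N7→H1 7×9=63, N8→H1 3×5=15
  transport cost 403, fixed 97 → total 500.
Compare {H1, H2}: transport cost 375 + fixed 266 = 641.
Compare {H2}: transport cost 599 + fixed 169 = 768.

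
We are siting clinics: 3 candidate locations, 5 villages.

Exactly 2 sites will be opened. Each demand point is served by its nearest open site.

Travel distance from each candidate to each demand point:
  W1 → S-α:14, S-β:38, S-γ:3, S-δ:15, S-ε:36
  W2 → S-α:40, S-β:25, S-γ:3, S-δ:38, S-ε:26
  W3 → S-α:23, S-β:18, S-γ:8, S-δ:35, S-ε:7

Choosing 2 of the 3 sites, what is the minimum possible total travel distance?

Open {W1, W3}.
  S-α→W1 14, S-β→W3 18, S-γ→W1 3, S-δ→W1 15, S-ε→W3 7  ⇒ total 57.
Compare {W1, W2}: total 83.
Compare {W2, W3}: total 86.

57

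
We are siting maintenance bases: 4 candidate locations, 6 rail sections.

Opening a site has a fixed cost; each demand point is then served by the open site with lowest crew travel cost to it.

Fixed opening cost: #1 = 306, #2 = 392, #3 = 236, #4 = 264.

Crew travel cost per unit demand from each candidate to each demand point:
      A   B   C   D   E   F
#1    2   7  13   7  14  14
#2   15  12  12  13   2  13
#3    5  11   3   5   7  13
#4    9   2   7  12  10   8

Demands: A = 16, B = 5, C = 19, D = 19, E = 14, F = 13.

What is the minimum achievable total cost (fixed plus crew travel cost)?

790

Open {#3}: assign each demand point to its cheapest open site.
  A→#3 16×5=80, B→#3 5×11=55, C→#3 19×3=57, D→#3 19×5=95, E→#3 14×7=98, F→#3 13×13=169
  crew travel cost 554, fixed 236 → total 790.
Compare {#3, #4}: crew travel cost 444 + fixed 500 = 944.
Compare {#4}: crew travel cost 759 + fixed 264 = 1023.
Compare {#1, #3}: crew travel cost 486 + fixed 542 = 1028.
All other subsets cost ≥ 944. Minimum total cost: 790.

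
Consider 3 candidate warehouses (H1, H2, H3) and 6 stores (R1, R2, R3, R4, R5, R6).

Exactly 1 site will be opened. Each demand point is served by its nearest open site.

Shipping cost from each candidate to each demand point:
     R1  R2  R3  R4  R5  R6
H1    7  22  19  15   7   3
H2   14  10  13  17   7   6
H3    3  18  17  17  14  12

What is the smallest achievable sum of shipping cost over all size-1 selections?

67

Open {H2}.
  R1→H2 14, R2→H2 10, R3→H2 13, R4→H2 17, R5→H2 7, R6→H2 6  ⇒ total 67.
Compare {H1}: total 73.
Compare {H3}: total 81.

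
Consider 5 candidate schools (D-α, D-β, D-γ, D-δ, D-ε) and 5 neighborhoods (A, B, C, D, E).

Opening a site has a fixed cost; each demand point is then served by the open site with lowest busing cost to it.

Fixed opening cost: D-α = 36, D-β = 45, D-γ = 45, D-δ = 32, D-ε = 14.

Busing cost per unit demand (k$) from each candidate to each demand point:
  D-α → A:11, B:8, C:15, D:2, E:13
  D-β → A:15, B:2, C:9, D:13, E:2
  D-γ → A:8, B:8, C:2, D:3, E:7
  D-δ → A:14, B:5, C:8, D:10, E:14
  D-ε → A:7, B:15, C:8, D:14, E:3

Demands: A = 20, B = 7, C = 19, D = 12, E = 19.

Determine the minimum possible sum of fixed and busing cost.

370

Open {D-β, D-γ, D-ε}: assign each demand point to its cheapest open site.
  A→D-ε 20×7=140, B→D-β 7×2=14, C→D-γ 19×2=38, D→D-γ 12×3=36, E→D-β 19×2=38
  busing cost 266, fixed 104 → total 370.
Compare {D-β, D-γ}: busing cost 286 + fixed 90 = 376.
Compare {D-γ, D-ε}: busing cost 327 + fixed 59 = 386.
Compare {D-α, D-β, D-γ, D-ε}: busing cost 254 + fixed 140 = 394.
All other subsets cost ≥ 376. Minimum total cost: 370.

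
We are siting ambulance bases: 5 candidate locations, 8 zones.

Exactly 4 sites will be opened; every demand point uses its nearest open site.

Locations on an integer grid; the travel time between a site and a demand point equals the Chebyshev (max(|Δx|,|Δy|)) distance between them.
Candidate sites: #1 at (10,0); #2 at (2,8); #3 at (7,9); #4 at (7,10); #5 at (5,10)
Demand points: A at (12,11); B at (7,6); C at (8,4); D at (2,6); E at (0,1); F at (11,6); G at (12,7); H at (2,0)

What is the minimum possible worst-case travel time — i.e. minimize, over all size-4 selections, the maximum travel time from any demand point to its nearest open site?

8

Open {#1, #2, #3, #4}.
  Farthest demand point is H at travel time 8 (to #1); all others are ≤ 8.
With {#1, #2, #3, #5} the worst case is 8.
With {#1, #2, #4, #5} the worst case is 8.
No size-4 selection achieves below 8.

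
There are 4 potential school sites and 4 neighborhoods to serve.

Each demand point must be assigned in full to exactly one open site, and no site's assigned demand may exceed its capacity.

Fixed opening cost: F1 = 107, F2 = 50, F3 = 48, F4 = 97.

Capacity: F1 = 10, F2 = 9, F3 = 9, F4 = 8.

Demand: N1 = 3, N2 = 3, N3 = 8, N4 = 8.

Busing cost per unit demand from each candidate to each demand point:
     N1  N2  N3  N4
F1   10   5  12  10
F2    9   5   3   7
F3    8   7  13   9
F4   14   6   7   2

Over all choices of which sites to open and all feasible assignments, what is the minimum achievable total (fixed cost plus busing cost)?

Open {F2, F3, F4}; cheapest assignment that respects the capacities:
  F2 (cap 9, load 8): N3 — cost 8×3 = 24
  F3 (cap 9, load 6): N1, N2 — cost 3×8 + 3×7 = 45
  F4 (cap 8, load 8): N4 — cost 8×2 = 16
  Shipping 85, fixed 195 → total 280.
  Any other capacity-feasible assignment to {F2, F3, F4} ships for at least 85.
Compare {F1, F2, F4}: its best feasible assignment gives total 339.
Compare {F1, F2, F3}: its best feasible assignment gives total 346.
Every other set of open sites that can feasibly serve all demand totals ≥ 339 even under its best assignment. Minimum: 280.

280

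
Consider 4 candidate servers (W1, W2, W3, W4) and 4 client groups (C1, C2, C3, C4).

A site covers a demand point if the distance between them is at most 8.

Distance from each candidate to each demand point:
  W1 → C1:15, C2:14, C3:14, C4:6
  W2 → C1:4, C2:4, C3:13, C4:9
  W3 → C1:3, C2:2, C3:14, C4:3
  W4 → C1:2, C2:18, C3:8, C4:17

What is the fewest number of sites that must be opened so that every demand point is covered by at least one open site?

Coverage sets (demand points within 8 of each site):
  W1: {C4}
  W2: {C1, C2}
  W3: {C1, C2, C4}
  W4: {C1, C3}
No single site covers all 4 demand points.
But {W3, W4} covers everything, so the minimum is 2.

2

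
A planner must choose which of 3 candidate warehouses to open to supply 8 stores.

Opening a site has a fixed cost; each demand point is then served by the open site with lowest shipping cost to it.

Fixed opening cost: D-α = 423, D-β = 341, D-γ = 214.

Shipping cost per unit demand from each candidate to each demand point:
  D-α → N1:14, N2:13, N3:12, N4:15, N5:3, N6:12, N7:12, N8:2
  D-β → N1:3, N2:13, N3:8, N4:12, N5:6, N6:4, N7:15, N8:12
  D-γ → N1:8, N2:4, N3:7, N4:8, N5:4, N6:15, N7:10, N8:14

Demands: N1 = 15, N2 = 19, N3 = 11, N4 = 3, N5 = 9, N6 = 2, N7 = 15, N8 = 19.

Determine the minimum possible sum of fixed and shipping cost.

993

Open {D-γ}: assign each demand point to its cheapest open site.
  N1→D-γ 15×8=120, N2→D-γ 19×4=76, N3→D-γ 11×7=77, N4→D-γ 3×8=24, N5→D-γ 9×4=36, N6→D-γ 2×15=30, N7→D-γ 15×10=150, N8→D-γ 19×14=266
  shipping cost 779, fixed 214 → total 993.
Compare {D-α, D-γ}: shipping cost 536 + fixed 637 = 1173.
Compare {D-β, D-γ}: shipping cost 644 + fixed 555 = 1199.
Compare {D-β}: shipping cost 931 + fixed 341 = 1272.
All other subsets cost ≥ 1173. Minimum total cost: 993.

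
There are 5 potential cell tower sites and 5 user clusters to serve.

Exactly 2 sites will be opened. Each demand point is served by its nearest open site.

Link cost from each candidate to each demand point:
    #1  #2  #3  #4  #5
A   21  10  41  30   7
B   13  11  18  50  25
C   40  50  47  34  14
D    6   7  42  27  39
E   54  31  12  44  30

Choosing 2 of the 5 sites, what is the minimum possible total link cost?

Open {A, B}.
  #1→B 13, #2→A 10, #3→B 18, #4→A 30, #5→A 7  ⇒ total 78.
Compare {A, E}: total 80.
Compare {D, E}: total 82.
No size-2 selection does better; minimum is 78.

78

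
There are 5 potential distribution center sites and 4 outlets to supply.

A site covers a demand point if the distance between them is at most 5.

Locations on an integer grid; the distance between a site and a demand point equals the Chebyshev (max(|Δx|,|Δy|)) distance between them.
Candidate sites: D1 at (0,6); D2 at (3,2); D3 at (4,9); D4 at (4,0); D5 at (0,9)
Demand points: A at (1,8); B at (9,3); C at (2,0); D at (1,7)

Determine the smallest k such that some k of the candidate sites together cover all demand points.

2

Coverage sets (demand points within 5 of each site):
  D1: {A, D}
  D2: {C, D}
  D3: {A, D}
  D4: {B, C}
  D5: {A, D}
No single site covers all 4 demand points.
But {D1, D4} covers everything, so the minimum is 2.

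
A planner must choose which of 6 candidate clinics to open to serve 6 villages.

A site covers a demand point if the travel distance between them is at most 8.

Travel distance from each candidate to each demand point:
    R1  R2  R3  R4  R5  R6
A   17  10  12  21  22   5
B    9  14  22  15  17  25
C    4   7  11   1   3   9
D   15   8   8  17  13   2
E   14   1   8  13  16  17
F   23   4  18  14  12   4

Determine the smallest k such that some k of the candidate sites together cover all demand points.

Coverage sets (demand points within 8 of each site):
  A: {R6}
  B: {}
  C: {R1, R2, R4, R5}
  D: {R2, R3, R6}
  E: {R2, R3}
  F: {R2, R6}
No single site covers all 6 demand points.
But {C, D} covers everything, so the minimum is 2.

2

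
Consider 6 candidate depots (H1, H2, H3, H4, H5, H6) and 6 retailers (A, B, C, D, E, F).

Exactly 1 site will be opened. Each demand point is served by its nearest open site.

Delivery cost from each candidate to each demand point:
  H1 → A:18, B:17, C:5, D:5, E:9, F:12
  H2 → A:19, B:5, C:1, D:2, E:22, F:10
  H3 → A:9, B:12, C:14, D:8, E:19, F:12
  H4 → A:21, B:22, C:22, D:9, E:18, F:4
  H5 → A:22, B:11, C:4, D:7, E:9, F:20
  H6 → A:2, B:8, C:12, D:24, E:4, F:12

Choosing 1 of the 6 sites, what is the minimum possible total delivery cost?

Open {H2}.
  A→H2 19, B→H2 5, C→H2 1, D→H2 2, E→H2 22, F→H2 10  ⇒ total 59.
Compare {H6}: total 62.
Compare {H1}: total 66.
No size-1 selection does better; minimum is 59.

59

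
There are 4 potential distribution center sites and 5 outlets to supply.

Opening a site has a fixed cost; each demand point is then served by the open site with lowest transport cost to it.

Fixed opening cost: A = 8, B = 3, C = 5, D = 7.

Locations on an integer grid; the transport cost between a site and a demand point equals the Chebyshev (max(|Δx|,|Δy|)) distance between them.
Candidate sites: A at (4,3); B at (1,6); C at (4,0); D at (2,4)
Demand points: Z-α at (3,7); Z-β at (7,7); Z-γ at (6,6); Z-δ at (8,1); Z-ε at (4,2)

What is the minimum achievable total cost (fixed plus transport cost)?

Open {A}: assign each demand point to its cheapest open site.
  Z-α→A 4, Z-β→A 4, Z-γ→A 3, Z-δ→A 4, Z-ε→A 1
  transport cost 16, fixed 8 → total 24.
Compare {A, B}: transport cost 14 + fixed 11 = 25.
Compare {B}: transport cost 24 + fixed 3 = 27.
Compare {D}: transport cost 20 + fixed 7 = 27.
All other subsets cost ≥ 25. Minimum total cost: 24.

24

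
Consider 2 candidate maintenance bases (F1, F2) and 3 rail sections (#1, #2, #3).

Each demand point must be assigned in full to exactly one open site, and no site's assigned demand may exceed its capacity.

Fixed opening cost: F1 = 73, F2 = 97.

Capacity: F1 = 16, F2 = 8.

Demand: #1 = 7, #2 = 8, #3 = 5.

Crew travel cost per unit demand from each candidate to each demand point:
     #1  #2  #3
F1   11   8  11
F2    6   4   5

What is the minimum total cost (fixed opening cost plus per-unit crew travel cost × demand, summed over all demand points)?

Open {F1, F2}; cheapest assignment that respects the capacities:
  F1 (cap 16, load 13): #2, #3 — cost 8×8 + 5×11 = 119
  F2 (cap 8, load 7): #1 — cost 7×6 = 42
  Shipping 161, fixed 170 → total 331.
  Any other capacity-feasible assignment to {F1, F2} ships for at least 161.
Total demand is 20 and no other set of sites has combined capacity ≥ 20, so {F1, F2} is the only feasible choice of open sites. Minimum: 331.

331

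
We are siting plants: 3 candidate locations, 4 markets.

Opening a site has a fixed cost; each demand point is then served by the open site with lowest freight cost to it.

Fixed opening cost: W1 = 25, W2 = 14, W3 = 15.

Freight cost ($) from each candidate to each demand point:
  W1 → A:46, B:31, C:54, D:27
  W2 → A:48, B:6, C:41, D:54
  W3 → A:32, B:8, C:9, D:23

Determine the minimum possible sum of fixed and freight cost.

Open {W3}: assign each demand point to its cheapest open site.
  A→W3 32, B→W3 8, C→W3 9, D→W3 23
  freight cost 72, fixed 15 → total 87.
Compare {W2, W3}: freight cost 70 + fixed 29 = 99.
Compare {W1, W3}: freight cost 72 + fixed 40 = 112.
Compare {W1, W2, W3}: freight cost 70 + fixed 54 = 124.
All other subsets cost ≥ 99. Minimum total cost: 87.

87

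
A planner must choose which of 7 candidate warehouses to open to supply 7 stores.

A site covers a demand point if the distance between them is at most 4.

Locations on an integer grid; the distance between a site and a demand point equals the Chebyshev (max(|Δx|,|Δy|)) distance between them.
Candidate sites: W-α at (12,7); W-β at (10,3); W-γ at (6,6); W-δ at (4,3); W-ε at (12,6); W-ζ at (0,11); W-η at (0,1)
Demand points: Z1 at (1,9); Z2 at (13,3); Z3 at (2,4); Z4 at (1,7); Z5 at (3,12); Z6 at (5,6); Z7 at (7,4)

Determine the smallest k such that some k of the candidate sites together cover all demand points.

Coverage sets (demand points within 4 of each site):
  W-α: {Z2}
  W-β: {Z2, Z7}
  W-γ: {Z3, Z6, Z7}
  W-δ: {Z3, Z4, Z6, Z7}
  W-ε: {Z2}
  W-ζ: {Z1, Z4, Z5}
  W-η: {Z3}
No 2 sites suffice: every size-2 union leaves at least one demand point uncovered.
But {W-α, W-γ, W-ζ} covers everything, so the minimum is 3.

3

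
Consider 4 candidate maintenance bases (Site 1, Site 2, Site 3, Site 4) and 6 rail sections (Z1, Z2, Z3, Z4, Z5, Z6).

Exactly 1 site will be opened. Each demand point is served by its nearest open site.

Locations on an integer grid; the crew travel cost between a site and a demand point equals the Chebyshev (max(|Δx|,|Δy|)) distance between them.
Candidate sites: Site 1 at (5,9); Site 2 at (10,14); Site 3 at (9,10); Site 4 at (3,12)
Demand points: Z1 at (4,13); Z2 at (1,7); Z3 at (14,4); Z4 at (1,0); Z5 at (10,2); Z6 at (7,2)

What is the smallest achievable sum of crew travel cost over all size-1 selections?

40

Open {Site 1}.
  Z1→Site 1 4, Z2→Site 1 4, Z3→Site 1 9, Z4→Site 1 9, Z5→Site 1 7, Z6→Site 1 7  ⇒ total 40.
Compare {Site 3}: total 45.
Compare {Site 4}: total 49.
No size-1 selection does better; minimum is 40.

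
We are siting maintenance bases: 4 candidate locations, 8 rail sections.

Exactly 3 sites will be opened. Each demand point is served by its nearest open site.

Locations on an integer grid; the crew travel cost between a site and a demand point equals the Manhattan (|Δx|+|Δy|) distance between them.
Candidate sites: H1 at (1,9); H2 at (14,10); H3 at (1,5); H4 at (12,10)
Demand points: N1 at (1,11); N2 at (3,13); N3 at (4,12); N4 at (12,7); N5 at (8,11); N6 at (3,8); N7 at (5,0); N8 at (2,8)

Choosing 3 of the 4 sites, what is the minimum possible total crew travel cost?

Open {H1, H3, H4}.
  N1→H1 2, N2→H1 6, N3→H1 6, N4→H4 3, N5→H4 5, N6→H1 3, N7→H3 9, N8→H1 2  ⇒ total 36.
Compare {H1, H2, H3}: total 40.
Compare {H1, H2, H4}: total 40.
No size-3 selection does better; minimum is 36.

36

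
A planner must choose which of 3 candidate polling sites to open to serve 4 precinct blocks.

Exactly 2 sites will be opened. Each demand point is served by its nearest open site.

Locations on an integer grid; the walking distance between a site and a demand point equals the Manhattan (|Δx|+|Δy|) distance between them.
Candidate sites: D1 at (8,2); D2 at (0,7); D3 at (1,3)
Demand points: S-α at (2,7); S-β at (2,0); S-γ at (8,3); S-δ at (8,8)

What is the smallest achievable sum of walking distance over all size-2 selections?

Open {D1, D3}.
  S-α→D3 5, S-β→D3 4, S-γ→D1 1, S-δ→D1 6  ⇒ total 16.
Compare {D1, D2}: total 17.
Compare {D2, D3}: total 22.

16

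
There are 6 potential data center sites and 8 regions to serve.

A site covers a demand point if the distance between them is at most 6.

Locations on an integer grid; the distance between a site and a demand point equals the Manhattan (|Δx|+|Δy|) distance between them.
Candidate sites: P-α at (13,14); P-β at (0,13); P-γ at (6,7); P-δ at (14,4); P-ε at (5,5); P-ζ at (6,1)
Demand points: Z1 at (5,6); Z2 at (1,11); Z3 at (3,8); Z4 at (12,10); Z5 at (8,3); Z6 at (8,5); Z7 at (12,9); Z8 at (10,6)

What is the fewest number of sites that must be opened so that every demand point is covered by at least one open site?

3

Coverage sets (demand points within 6 of each site):
  P-α: {Z4, Z7}
  P-β: {Z2}
  P-γ: {Z1, Z3, Z5, Z6, Z8}
  P-δ: {Z8}
  P-ε: {Z1, Z3, Z5, Z6, Z8}
  P-ζ: {Z1, Z5, Z6}
No 2 sites suffice: every size-2 union leaves at least one demand point uncovered.
But {P-α, P-β, P-γ} covers everything, so the minimum is 3.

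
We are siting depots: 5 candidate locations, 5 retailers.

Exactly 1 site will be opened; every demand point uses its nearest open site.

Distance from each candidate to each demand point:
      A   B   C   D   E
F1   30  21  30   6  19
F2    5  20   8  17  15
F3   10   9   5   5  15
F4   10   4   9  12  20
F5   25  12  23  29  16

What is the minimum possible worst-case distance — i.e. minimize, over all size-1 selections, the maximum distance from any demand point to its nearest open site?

Open {F3}.
  Farthest demand point is E at distance 15 (to F3); all others are ≤ 15.
With {F2} the worst case is 20.
With {F4} the worst case is 20.
No size-1 selection achieves below 15.

15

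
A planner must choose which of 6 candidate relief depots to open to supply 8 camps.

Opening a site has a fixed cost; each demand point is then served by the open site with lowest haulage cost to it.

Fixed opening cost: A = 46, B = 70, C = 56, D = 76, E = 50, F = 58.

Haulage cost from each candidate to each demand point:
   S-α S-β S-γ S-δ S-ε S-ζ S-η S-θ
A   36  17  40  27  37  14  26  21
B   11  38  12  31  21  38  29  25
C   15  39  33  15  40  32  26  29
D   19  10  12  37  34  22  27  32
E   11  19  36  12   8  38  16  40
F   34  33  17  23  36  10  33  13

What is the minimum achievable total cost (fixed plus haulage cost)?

214

Open {E, F}: assign each demand point to its cheapest open site.
  S-α→E 11, S-β→E 19, S-γ→F 17, S-δ→E 12, S-ε→E 8, S-ζ→F 10, S-η→E 16, S-θ→F 13
  haulage cost 106, fixed 108 → total 214.
Compare {E}: haulage cost 180 + fixed 50 = 230.
Compare {A, E}: haulage cost 135 + fixed 96 = 231.
Compare {D, E}: haulage cost 123 + fixed 126 = 249.
All other subsets cost ≥ 230. Minimum total cost: 214.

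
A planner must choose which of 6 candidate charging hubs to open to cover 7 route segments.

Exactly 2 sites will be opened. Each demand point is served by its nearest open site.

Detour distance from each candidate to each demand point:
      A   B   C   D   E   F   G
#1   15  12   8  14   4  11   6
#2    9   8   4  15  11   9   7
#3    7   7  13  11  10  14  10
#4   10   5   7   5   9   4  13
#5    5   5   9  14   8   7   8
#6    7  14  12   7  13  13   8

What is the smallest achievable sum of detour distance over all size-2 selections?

41

Open {#1, #4}.
  A→#4 10, B→#4 5, C→#4 7, D→#4 5, E→#1 4, F→#4 4, G→#1 6  ⇒ total 41.
Compare {#4, #5}: total 42.
Compare {#2, #4}: total 43.
No size-2 selection does better; minimum is 41.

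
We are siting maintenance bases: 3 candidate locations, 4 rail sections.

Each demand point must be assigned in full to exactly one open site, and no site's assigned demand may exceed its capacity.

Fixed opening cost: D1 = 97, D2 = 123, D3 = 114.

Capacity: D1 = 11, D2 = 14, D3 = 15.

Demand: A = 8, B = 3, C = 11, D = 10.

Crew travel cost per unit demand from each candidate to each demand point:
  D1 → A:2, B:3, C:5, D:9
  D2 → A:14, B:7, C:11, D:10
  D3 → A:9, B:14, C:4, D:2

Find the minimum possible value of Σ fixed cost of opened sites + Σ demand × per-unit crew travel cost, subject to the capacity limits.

500

Open {D1, D2, D3}; cheapest assignment that respects the capacities:
  D1 (cap 11, load 11): A, B — cost 8×2 + 3×3 = 25
  D2 (cap 14, load 11): C — cost 11×11 = 121
  D3 (cap 15, load 10): D — cost 10×2 = 20
  Shipping 166, fixed 334 → total 500.
  Any other capacity-feasible assignment to {D1, D2, D3} ships for at least 166.
Total demand is 32 and no other set of sites has combined capacity ≥ 32, so {D1, D2, D3} is the only feasible choice of open sites. Minimum: 500.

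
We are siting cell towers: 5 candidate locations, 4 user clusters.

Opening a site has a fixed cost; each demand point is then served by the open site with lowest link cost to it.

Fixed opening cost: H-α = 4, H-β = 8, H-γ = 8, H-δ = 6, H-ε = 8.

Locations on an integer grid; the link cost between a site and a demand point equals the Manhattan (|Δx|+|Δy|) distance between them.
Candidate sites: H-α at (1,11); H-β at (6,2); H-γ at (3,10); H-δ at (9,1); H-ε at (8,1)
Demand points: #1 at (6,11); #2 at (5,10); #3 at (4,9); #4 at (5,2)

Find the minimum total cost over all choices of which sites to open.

25

Open {H-β, H-γ}: assign each demand point to its cheapest open site.
  #1→H-γ 4, #2→H-γ 2, #3→H-γ 2, #4→H-β 1
  link cost 9, fixed 16 → total 25.
Compare {H-γ}: link cost 18 + fixed 8 = 26.
Compare {H-γ, H-δ}: link cost 13 + fixed 14 = 27.
Compare {H-α, H-β}: link cost 16 + fixed 12 = 28.
All other subsets cost ≥ 26. Minimum total cost: 25.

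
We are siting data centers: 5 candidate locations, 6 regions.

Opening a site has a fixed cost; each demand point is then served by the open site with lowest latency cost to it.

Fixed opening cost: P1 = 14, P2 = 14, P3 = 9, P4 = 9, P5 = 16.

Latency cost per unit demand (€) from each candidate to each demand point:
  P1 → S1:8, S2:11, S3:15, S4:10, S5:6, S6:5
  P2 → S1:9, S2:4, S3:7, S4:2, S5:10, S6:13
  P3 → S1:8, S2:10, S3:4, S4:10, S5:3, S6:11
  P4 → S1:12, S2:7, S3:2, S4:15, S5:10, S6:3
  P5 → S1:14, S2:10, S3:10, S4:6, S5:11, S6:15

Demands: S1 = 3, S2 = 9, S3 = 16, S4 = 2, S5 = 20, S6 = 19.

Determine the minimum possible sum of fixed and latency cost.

245

Open {P2, P3, P4}: assign each demand point to its cheapest open site.
  S1→P3 3×8=24, S2→P2 9×4=36, S3→P4 16×2=32, S4→P2 2×2=4, S5→P3 20×3=60, S6→P4 19×3=57
  latency cost 213, fixed 32 → total 245.
Compare {P1, P2, P3, P4}: latency cost 213 + fixed 46 = 259.
Compare {P2, P3, P4, P5}: latency cost 213 + fixed 48 = 261.
Compare {P3, P4}: latency cost 256 + fixed 18 = 274.
All other subsets cost ≥ 259. Minimum total cost: 245.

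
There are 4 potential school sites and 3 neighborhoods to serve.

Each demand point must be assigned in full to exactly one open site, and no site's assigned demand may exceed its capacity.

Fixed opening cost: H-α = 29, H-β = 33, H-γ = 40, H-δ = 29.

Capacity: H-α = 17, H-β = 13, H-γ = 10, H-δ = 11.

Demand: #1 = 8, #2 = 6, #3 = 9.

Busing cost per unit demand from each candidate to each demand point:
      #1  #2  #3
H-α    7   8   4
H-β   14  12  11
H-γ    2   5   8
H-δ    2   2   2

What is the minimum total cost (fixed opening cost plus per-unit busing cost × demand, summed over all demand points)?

Open {H-α, H-δ}; cheapest assignment that respects the capacities:
  H-α (cap 17, load 15): #2, #3 — cost 6×8 + 9×4 = 84
  H-δ (cap 11, load 8): #1 — cost 8×2 = 16
  Shipping 100, fixed 58 → total 158.
  Any other capacity-feasible assignment to {H-α, H-δ} ships for at least 100.
Compare {H-α, H-γ, H-δ}: its best feasible assignment gives total 162.
Compare {H-α, H-γ}: its best feasible assignment gives total 169.
Every other set of open sites that can feasibly serve all demand totals ≥ 162 even under its best assignment. Minimum: 158.

158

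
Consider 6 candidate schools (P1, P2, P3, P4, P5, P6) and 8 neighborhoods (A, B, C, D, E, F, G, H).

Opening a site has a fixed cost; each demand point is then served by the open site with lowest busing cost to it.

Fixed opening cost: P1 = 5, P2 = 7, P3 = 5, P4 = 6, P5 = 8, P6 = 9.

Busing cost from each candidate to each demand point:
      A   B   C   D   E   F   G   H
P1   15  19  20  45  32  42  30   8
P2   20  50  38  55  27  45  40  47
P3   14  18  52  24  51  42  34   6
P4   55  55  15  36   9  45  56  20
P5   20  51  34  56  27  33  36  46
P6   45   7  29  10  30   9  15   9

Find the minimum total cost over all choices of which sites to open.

Open {P3, P4, P6}: assign each demand point to its cheapest open site.
  A→P3 14, B→P6 7, C→P4 15, D→P6 10, E→P4 9, F→P6 9, G→P6 15, H→P3 6
  busing cost 85, fixed 20 → total 105.
Compare {P1, P4, P6}: busing cost 88 + fixed 20 = 108.
Compare {P1, P3, P4, P6}: busing cost 85 + fixed 25 = 110.
Compare {P2, P3, P4, P6}: busing cost 85 + fixed 27 = 112.
All other subsets cost ≥ 108. Minimum total cost: 105.

105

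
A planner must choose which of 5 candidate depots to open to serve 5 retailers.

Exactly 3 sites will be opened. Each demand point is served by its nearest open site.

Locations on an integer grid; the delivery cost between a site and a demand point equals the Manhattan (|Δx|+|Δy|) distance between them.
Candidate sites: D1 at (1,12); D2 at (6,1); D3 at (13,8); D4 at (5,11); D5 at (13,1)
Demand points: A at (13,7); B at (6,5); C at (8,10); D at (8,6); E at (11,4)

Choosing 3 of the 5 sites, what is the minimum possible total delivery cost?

22

Open {D2, D3, D4}.
  A→D3 1, B→D2 4, C→D4 4, D→D2 7, E→D3 6  ⇒ total 22.
Compare {D2, D3, D5}: total 24.
Compare {D3, D4, D5}: total 24.
No size-3 selection does better; minimum is 22.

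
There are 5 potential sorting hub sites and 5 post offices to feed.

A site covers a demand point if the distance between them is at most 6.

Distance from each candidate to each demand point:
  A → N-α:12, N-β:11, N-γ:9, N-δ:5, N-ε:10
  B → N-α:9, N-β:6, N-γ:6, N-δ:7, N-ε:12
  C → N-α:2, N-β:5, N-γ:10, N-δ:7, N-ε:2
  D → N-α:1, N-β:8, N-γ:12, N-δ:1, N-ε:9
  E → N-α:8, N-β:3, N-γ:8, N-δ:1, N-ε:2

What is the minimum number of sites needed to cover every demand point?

Coverage sets (demand points within 6 of each site):
  A: {N-δ}
  B: {N-β, N-γ}
  C: {N-α, N-β, N-ε}
  D: {N-α, N-δ}
  E: {N-β, N-δ, N-ε}
No 2 sites suffice: every size-2 union leaves at least one demand point uncovered.
But {A, B, C} covers everything, so the minimum is 3.

3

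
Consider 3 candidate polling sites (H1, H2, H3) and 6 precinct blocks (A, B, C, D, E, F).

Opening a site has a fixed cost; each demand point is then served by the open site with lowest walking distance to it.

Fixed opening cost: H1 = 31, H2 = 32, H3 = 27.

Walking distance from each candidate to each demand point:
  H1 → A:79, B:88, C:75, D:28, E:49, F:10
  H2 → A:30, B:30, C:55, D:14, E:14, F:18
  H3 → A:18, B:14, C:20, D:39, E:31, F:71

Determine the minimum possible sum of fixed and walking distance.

Open {H2, H3}: assign each demand point to its cheapest open site.
  A→H3 18, B→H3 14, C→H3 20, D→H2 14, E→H2 14, F→H2 18
  walking distance 98, fixed 59 → total 157.
Compare {H1, H3}: walking distance 121 + fixed 58 = 179.
Compare {H1, H2, H3}: walking distance 90 + fixed 90 = 180.
Compare {H2}: walking distance 161 + fixed 32 = 193.
All other subsets cost ≥ 179. Minimum total cost: 157.

157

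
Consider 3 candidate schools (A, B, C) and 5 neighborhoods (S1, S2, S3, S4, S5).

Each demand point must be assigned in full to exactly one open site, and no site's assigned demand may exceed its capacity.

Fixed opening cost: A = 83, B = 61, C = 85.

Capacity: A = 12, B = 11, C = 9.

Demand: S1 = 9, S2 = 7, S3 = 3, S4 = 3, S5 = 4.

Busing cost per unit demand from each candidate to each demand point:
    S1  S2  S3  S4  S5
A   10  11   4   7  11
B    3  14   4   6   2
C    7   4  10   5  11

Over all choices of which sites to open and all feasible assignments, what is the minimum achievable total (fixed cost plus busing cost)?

Open {A, B, C}; cheapest assignment that respects the capacities:
  A (cap 12, load 10): S3, S4, S5 — cost 3×4 + 3×7 + 4×11 = 77
  B (cap 11, load 9): S1 — cost 9×3 = 27
  C (cap 9, load 7): S2 — cost 7×4 = 28
  Shipping 132, fixed 229 → total 361.
  Any other capacity-feasible assignment to {A, B, C} ships for at least 132.
Total demand is 26 and no other set of sites has combined capacity ≥ 26, so {A, B, C} is the only feasible choice of open sites. Minimum: 361.

361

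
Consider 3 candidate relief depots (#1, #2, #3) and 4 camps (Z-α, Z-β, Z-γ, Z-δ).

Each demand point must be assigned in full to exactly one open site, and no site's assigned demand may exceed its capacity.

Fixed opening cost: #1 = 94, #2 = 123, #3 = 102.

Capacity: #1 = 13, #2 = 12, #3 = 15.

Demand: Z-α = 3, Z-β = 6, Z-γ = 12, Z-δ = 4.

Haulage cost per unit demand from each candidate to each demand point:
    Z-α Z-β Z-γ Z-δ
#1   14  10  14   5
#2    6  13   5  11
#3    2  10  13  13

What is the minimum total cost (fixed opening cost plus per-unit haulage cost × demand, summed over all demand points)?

399

Open {#1, #2}; cheapest assignment that respects the capacities:
  #1 (cap 13, load 13): Z-α, Z-β, Z-δ — cost 3×14 + 6×10 + 4×5 = 122
  #2 (cap 12, load 12): Z-γ — cost 12×5 = 60
  Shipping 182, fixed 217 → total 399.
  Any other capacity-feasible assignment to {#1, #2} ships for at least 182.
Compare {#2, #3}: its best feasible assignment gives total 403.
Compare {#1, #3}: its best feasible assignment gives total 438.
Every other set of open sites that can feasibly serve all demand totals ≥ 403 even under its best assignment. Minimum: 399.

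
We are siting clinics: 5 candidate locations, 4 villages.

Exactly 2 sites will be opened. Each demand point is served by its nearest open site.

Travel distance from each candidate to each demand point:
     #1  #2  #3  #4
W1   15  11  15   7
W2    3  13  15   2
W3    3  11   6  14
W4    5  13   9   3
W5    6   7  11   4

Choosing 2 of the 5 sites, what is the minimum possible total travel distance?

Open {W3, W5}.
  #1→W3 3, #2→W5 7, #3→W3 6, #4→W5 4  ⇒ total 20.
Compare {W2, W3}: total 22.
Compare {W2, W5}: total 23.
No size-2 selection does better; minimum is 20.

20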